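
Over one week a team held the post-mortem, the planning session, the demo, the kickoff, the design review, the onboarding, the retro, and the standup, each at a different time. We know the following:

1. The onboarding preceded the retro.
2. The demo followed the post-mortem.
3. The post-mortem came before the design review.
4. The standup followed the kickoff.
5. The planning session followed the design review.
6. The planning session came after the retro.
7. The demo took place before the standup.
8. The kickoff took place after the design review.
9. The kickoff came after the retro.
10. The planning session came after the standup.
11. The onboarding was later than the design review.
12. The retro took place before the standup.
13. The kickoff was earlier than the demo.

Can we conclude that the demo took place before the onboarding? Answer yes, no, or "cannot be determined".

no

Tracing the constraints gives the onboarding → the retro → the kickoff → the demo, so the onboarding must come before the demo.
That means the demo cannot be before the onboarding.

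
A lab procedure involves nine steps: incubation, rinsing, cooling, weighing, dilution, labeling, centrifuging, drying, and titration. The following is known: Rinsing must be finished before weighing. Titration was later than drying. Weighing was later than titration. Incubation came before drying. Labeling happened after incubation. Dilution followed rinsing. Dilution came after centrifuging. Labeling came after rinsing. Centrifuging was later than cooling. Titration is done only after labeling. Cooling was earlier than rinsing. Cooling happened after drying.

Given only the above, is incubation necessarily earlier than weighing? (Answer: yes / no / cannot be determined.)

yes

Chain the constraints: incubation → drying → titration → weighing. Each link is directly stated, so incubation comes before weighing.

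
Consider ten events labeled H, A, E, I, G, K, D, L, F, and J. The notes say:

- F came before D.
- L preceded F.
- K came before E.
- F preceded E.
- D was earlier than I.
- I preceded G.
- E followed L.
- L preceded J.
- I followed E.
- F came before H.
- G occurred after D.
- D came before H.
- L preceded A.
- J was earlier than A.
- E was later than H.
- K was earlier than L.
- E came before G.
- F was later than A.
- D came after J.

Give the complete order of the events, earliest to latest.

K, L, J, A, F, D, H, E, I, G

The constraints fix every adjacent pair, so only one ordering works:
K → L → J → A → F → D → H → E → I → G.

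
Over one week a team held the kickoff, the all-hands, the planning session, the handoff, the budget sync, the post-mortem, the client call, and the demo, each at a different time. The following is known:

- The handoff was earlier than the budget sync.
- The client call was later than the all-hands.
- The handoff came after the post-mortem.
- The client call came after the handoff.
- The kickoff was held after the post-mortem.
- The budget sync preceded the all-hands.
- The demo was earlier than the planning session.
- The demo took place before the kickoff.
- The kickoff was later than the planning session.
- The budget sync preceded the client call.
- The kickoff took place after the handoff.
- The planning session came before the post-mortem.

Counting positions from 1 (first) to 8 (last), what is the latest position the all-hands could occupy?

7

The all-hands must come before the client call — 1 meeting forced after it.
Everything else can be placed before the all-hands in some valid order, so the all-hands can sit as late as position 8 − 1 = 7.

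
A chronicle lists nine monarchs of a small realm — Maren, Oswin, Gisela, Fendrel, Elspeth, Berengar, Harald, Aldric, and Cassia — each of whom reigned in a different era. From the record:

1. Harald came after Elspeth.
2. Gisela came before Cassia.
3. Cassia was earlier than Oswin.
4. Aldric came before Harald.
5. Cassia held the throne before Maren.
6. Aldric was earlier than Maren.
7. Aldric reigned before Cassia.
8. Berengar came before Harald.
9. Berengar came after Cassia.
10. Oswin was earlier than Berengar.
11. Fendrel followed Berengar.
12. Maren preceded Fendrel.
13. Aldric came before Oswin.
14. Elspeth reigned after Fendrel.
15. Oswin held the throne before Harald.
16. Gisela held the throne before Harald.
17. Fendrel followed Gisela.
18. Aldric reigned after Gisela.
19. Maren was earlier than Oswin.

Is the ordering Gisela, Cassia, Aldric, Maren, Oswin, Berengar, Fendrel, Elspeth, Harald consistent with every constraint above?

The constraints require Aldric before Cassia, but in the proposed sequence Cassia appears ahead of Aldric. That one violation is enough.

no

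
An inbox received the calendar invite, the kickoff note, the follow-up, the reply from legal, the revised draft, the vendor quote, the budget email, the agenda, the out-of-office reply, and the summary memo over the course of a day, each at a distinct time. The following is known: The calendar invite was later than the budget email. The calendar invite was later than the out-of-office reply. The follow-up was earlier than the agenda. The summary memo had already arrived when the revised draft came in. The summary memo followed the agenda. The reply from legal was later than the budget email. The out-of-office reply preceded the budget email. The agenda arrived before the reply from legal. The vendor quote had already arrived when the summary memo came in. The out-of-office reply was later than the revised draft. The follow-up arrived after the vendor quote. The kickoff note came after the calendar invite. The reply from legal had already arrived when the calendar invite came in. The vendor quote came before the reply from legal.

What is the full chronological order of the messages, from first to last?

The constraints fix every adjacent pair, so only one ordering works:
the vendor quote → the follow-up → the agenda → the summary memo → the revised draft → the out-of-office reply → the budget email → the reply from legal → the calendar invite → the kickoff note.

the vendor quote, the follow-up, the agenda, the summary memo, the revised draft, the out-of-office reply, the budget email, the reply from legal, the calendar invite, the kickoff note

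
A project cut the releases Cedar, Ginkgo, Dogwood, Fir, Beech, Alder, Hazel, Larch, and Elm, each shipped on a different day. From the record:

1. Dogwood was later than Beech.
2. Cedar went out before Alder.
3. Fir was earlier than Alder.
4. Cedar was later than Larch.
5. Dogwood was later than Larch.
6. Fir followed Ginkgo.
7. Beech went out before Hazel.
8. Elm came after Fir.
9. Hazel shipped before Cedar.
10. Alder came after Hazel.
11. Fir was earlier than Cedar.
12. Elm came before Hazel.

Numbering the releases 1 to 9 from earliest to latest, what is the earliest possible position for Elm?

Fir and Ginkgo must both come before Elm — 2 forced predecessors.
Nothing else is forced ahead of Elm, so its earliest slot is position 2 + 1 = 3.

3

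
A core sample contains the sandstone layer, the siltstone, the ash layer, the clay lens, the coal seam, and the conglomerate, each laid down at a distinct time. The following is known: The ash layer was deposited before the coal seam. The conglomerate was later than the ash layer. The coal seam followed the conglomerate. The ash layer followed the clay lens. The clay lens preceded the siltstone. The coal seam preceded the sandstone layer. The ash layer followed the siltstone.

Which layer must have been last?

Every other layer has a chain of constraints placing it before the sandstone layer, so the sandstone layer is last.

the sandstone layer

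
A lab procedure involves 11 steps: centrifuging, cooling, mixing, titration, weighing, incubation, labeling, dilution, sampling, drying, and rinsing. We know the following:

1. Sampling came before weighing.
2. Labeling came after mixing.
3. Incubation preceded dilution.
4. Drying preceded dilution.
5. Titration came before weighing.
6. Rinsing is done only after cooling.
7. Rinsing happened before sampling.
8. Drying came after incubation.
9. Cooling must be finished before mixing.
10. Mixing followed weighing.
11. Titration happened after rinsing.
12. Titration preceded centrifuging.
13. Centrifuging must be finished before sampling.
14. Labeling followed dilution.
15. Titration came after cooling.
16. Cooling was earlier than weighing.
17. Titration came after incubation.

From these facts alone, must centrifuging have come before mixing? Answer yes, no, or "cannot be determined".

Chain the constraints: centrifuging → sampling → weighing → mixing. Each link is directly stated, so centrifuging comes before mixing.

yes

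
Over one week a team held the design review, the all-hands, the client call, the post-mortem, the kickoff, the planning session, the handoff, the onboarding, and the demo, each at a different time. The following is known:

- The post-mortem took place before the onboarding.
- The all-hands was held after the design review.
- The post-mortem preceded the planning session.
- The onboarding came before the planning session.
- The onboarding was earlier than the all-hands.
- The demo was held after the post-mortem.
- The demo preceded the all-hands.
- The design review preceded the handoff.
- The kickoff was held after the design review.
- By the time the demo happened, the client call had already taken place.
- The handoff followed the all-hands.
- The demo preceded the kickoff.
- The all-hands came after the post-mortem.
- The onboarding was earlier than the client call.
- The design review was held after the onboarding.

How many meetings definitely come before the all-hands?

Directly stated before the all-hands: the demo, the design review, the onboarding, and the post-mortem.
The client call reaches the all-hands via the client call → the demo → the all-hands.
No chain forces the kickoff (or any of the others) ahead of the all-hands.
That's the client call, the demo, the design review, the onboarding, and the post-mortem — 5 in all.

5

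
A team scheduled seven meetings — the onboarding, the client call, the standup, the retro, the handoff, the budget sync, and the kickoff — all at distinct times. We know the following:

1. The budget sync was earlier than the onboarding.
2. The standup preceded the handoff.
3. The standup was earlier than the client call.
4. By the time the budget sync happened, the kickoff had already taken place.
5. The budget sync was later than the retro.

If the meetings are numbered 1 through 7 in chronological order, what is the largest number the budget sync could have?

6

The budget sync must come before the onboarding — 1 meeting forced after it.
Everything else can be placed before the budget sync in some valid order, so the budget sync can sit as late as position 7 − 1 = 6.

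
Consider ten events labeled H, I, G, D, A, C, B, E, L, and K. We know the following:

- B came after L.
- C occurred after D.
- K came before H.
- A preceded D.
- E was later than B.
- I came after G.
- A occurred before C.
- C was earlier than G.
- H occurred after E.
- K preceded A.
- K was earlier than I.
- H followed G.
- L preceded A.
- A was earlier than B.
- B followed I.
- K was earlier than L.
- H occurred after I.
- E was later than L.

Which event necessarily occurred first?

K

K has a chain of constraints placing it before every other event, so K must be first.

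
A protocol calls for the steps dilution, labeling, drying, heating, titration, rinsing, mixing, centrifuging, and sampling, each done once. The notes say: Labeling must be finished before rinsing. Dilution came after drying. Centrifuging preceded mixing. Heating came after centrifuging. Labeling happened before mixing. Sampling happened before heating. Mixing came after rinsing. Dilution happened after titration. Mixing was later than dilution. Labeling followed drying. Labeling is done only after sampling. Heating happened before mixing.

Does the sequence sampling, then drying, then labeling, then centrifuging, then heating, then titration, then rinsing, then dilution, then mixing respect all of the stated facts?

yes

Check each stated constraint against the proposed order — e.g. labeling is ahead of mixing; drying is ahead of dilution. Every pair is in the required order; nothing is violated.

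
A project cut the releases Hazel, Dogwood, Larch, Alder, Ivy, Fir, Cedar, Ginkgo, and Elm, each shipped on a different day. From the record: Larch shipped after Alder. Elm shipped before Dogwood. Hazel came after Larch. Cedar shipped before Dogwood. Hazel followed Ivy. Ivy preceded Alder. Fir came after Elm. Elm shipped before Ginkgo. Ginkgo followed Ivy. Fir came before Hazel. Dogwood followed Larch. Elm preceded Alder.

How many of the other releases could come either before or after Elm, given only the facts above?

2

Forced after Elm: Alder, Dogwood, Fir, Ginkgo, Hazel, and Larch.
That leaves Cedar and Ivy with no forced order relative to Elm — 2.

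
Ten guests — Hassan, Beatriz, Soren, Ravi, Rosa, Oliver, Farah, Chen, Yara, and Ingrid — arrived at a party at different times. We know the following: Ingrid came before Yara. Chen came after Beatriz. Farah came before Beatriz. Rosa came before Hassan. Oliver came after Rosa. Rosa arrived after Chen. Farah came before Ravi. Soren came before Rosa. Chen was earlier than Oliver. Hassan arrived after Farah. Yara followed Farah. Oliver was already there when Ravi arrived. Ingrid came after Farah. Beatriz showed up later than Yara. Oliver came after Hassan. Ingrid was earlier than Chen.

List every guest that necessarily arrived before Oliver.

Directly stated before Oliver: Chen, Hassan, and Rosa.
Beatriz reaches Oliver via Beatriz → Chen → Oliver.
Farah reaches Oliver via Farah → Hassan → Oliver.
Ingrid reaches Oliver via Ingrid → Chen → Oliver.
Likewise Soren and Yara each reach Oliver by chaining the stated constraints.

Beatriz, Chen, Farah, Hassan, Ingrid, Rosa, Soren, Yara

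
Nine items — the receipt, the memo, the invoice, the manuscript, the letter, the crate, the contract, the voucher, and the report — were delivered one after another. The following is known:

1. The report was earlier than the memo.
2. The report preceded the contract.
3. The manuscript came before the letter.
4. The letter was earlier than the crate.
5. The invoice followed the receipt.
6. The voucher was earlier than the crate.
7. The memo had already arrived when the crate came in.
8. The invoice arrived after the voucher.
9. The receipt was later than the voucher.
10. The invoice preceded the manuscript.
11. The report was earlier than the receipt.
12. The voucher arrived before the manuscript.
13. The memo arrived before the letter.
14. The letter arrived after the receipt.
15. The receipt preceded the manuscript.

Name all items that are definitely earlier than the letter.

the invoice, the manuscript, the memo, the receipt, the report, the voucher

Directly stated before the letter: the manuscript, the memo, and the receipt.
The invoice reaches the letter via the invoice → the manuscript → the letter.
The report reaches the letter via the report → the memo → the letter.
The voucher reaches the letter via the voucher → the manuscript → the letter.
No chain forces the crate (or any of the others) ahead of the letter.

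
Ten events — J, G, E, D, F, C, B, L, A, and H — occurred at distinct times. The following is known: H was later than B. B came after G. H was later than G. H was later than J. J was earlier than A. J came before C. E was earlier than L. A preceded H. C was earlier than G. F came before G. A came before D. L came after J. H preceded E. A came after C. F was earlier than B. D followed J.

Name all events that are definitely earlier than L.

A, B, C, E, F, G, H, J

Directly stated before L: E and J.
A reaches L via A → H → E → L.
B reaches L via B → H → E → L.
C reaches L via C → A → H → E → L.
Likewise F, G, and H each reach L by chaining the stated constraints.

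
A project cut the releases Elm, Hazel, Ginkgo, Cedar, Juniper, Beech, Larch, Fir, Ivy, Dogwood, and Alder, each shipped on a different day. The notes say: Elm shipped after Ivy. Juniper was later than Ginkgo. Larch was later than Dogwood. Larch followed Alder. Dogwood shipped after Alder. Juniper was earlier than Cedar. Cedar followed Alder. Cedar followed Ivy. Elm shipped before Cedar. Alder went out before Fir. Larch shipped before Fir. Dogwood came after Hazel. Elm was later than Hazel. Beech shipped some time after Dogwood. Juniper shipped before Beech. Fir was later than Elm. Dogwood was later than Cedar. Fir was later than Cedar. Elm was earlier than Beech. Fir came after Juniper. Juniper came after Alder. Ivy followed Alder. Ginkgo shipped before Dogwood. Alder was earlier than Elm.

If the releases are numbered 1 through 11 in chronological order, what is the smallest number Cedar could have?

7

Alder, Elm, Ginkgo, Hazel, Ivy, and Juniper must all come before Cedar — 6 forced predecessors.
Nothing else is forced ahead of Cedar, so its earliest slot is position 6 + 1 = 7.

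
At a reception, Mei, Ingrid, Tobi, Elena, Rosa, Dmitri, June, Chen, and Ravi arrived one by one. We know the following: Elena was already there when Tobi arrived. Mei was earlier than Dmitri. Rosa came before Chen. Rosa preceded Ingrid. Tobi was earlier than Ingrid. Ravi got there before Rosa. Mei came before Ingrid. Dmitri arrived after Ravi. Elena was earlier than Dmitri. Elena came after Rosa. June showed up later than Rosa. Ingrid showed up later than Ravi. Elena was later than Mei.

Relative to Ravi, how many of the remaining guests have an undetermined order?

1

Forced after Ravi: Chen, Dmitri, Elena, Ingrid, June, Rosa, and Tobi.
That leaves Mei with no forced order relative to Ravi — 1.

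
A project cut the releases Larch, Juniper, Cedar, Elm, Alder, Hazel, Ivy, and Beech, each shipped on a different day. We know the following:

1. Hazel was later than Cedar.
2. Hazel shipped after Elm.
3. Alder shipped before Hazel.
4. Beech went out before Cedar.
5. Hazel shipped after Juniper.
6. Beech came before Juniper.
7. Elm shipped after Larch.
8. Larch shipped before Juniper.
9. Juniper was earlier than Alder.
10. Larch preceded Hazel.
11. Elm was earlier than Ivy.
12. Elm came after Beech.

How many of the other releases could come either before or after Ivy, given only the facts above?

Forced before Ivy: Beech, Elm, and Larch.
That leaves Alder, Cedar, Hazel, and Juniper with no forced order relative to Ivy — 4.

4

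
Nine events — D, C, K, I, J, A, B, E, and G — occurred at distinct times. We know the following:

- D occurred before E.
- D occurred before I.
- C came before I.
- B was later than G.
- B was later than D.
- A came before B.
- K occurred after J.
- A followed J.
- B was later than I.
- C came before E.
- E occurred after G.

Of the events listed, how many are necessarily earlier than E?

Directly stated before E: C, D, and G.
No chain forces A (or any of the others) ahead of E.
That's C, D, and G — 3 in all.

3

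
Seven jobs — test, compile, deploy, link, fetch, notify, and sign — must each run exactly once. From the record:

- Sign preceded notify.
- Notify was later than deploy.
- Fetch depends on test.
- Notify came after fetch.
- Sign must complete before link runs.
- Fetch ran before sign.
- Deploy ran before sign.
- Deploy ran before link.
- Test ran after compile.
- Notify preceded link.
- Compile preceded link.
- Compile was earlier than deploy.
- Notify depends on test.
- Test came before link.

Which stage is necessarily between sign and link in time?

Tracing the constraints gives sign → notify → link, so notify sits after sign and before link.
No other stage is forced both after sign and before link.

notify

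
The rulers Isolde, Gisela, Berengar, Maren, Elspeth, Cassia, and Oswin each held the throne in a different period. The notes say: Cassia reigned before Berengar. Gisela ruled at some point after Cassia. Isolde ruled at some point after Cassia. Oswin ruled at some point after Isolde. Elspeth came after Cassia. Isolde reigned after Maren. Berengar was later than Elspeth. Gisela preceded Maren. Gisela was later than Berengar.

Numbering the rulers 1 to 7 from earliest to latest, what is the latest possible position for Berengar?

3

Berengar must come before Gisela, Isolde, Maren, and Oswin — 4 rulers forced after them.
Everything else can be placed before Berengar in some valid order, so Berengar can sit as late as position 7 − 4 = 3.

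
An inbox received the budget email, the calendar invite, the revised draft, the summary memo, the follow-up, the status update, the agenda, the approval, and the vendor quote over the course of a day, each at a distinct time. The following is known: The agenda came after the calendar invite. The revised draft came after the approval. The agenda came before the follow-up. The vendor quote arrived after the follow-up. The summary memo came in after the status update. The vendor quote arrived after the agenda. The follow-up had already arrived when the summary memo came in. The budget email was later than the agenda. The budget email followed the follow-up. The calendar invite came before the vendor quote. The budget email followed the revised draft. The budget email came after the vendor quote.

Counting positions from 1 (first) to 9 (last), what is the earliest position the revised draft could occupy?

2

The approval must come before the revised draft — 1 forced predecessor.
Nothing else is forced ahead of the revised draft, so its earliest slot is position 1 + 1 = 2.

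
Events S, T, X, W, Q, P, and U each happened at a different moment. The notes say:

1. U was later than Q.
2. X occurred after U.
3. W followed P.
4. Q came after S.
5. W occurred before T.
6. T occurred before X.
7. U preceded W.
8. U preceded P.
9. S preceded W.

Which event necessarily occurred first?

S

S has a chain of constraints placing it before every other event, so S must be first.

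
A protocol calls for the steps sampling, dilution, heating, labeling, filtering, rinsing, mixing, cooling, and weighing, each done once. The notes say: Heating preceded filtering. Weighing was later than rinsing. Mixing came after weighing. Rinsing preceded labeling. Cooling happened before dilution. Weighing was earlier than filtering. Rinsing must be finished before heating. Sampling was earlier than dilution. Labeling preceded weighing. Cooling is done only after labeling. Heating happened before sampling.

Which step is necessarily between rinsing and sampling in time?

Tracing the constraints gives rinsing → heating → sampling, so heating sits after rinsing and before sampling.
No other step is forced both after rinsing and before sampling.

heating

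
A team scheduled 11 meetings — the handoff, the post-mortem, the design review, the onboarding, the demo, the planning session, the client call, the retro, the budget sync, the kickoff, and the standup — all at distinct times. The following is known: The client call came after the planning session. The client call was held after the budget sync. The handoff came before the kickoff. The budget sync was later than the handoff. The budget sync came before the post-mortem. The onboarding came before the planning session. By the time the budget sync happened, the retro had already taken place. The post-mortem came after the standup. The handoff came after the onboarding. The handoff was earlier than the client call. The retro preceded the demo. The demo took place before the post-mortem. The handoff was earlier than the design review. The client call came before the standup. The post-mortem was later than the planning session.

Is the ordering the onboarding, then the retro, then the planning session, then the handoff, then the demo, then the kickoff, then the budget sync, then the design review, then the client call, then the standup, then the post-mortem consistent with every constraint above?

Check each stated constraint against the proposed order — e.g. the demo is ahead of the post-mortem; the planning session is ahead of the post-mortem. Every pair is in the required order; nothing is violated.

yes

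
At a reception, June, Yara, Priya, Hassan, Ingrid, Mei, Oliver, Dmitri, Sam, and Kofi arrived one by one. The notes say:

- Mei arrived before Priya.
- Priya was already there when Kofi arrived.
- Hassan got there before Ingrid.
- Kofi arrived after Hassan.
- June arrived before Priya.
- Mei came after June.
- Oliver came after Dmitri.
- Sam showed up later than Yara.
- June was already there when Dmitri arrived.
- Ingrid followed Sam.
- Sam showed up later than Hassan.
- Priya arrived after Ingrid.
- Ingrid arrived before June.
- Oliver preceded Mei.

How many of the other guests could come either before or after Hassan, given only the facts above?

1

Forced after Hassan: Dmitri, Ingrid, June, Kofi, Mei, Oliver, Priya, and Sam.
That leaves Yara with no forced order relative to Hassan — 1.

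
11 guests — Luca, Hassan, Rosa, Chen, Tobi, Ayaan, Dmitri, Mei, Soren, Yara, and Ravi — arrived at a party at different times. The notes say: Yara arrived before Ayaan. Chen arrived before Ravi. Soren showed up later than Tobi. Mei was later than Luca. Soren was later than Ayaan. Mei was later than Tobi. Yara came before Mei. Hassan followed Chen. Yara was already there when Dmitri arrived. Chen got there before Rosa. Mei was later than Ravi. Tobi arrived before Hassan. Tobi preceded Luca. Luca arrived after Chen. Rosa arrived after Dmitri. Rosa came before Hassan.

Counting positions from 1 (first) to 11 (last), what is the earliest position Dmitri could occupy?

2

Yara must come before Dmitri — 1 forced predecessor.
Nothing else is forced ahead of Dmitri, so their earliest slot is position 1 + 1 = 2.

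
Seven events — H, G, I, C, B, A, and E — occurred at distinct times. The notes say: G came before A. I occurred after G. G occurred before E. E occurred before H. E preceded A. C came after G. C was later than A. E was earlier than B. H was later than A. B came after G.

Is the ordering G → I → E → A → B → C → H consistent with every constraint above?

yes

Check each stated constraint against the proposed order — e.g. G is ahead of B; G is ahead of C. Every pair is in the required order; nothing is violated.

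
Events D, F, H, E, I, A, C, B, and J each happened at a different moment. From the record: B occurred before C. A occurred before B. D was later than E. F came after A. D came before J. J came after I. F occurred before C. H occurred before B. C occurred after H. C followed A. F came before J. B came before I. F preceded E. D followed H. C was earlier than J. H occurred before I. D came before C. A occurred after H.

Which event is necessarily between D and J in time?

Tracing the constraints gives D → C → J, so C sits after D and before J.
No other event is forced both after D and before J.

C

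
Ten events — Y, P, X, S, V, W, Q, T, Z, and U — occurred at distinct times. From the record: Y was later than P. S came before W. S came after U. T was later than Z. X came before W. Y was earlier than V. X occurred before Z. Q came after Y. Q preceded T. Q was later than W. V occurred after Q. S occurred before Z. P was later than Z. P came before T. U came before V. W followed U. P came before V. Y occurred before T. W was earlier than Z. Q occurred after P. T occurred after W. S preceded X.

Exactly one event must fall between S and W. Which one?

Tracing the constraints gives S → X → W, so X sits after S and before W.
No other event is forced both after S and before W.

X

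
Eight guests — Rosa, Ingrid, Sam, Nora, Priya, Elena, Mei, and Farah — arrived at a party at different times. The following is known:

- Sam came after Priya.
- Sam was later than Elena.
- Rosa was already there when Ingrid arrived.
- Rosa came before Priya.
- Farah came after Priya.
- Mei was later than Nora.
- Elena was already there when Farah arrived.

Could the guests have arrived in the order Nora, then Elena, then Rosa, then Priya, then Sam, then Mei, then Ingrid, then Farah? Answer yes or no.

Check each stated constraint against the proposed order — e.g. Nora is ahead of Mei; Elena is ahead of Farah. Every pair is in the required order; nothing is violated.

yes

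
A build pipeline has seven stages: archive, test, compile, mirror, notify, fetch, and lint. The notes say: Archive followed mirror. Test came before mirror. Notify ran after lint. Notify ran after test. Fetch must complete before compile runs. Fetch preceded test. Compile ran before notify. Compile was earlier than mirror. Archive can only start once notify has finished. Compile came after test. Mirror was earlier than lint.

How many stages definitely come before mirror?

3

Directly stated before mirror: compile and test.
Fetch reaches mirror via fetch → test → mirror.
No chain forces archive (or any of the others) ahead of mirror.
That's compile, fetch, and test — 3 in all.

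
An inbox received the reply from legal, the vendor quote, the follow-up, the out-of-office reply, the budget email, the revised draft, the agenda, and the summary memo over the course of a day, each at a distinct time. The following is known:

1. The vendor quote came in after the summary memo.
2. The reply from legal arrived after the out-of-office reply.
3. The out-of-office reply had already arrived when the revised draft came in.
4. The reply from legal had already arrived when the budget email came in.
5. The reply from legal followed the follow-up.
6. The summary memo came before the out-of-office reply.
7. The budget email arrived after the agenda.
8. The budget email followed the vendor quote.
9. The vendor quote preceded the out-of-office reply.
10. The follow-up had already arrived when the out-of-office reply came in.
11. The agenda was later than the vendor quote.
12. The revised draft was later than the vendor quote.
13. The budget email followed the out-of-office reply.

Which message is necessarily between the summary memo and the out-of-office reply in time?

the vendor quote

Tracing the constraints gives the summary memo → the vendor quote → the out-of-office reply, so the vendor quote sits after the summary memo and before the out-of-office reply.
No other message is forced both after the summary memo and before the out-of-office reply.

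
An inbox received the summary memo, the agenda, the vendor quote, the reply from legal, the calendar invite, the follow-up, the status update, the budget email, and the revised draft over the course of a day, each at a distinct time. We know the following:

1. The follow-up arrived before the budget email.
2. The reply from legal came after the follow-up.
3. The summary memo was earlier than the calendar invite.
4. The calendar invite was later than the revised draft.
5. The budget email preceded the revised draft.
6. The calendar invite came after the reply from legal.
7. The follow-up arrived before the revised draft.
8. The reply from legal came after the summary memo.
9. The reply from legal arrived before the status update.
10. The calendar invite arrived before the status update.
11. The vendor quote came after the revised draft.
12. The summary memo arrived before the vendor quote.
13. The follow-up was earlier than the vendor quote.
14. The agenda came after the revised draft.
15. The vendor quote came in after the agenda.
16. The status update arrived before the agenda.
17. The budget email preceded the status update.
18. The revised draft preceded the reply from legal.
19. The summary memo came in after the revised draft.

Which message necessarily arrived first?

the follow-up

The follow-up has a chain of constraints placing it before every other message, so the follow-up must be first.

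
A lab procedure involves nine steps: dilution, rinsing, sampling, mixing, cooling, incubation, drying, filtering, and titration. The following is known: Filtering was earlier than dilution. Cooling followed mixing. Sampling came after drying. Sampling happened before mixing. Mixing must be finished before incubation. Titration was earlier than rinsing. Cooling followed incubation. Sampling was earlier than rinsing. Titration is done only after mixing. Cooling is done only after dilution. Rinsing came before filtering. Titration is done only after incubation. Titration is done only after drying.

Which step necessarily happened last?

cooling

Every other step has a chain of constraints placing it before cooling, so cooling is last.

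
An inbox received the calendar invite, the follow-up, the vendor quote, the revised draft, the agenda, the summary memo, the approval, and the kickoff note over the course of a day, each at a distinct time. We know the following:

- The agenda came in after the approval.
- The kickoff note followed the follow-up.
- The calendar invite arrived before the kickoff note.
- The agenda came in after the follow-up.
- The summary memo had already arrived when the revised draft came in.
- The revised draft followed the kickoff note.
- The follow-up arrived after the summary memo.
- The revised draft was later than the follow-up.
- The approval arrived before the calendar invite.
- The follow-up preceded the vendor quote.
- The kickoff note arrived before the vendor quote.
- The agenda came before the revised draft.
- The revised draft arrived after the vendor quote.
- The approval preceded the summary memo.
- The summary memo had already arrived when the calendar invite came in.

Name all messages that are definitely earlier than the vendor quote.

the approval, the calendar invite, the follow-up, the kickoff note, the summary memo

Directly stated before the vendor quote: the follow-up and the kickoff note.
The approval reaches the vendor quote via the approval → the calendar invite → the kickoff note → the vendor quote.
The calendar invite reaches the vendor quote via the calendar invite → the kickoff note → the vendor quote.
The summary memo reaches the vendor quote via the summary memo → the follow-up → the vendor quote.
No chain forces the revised draft (or any of the others) ahead of the vendor quote.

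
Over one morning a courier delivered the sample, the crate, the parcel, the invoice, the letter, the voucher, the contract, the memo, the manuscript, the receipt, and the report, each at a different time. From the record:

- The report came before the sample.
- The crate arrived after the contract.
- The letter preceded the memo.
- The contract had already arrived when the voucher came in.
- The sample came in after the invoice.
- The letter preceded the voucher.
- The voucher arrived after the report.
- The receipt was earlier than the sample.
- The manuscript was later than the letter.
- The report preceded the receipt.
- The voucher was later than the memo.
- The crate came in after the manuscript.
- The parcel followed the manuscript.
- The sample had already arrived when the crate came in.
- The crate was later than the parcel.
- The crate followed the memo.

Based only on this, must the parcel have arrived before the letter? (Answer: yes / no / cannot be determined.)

Tracing the constraints gives the letter → the manuscript → the parcel, so the letter must come before the parcel.
That means the parcel cannot be before the letter.

no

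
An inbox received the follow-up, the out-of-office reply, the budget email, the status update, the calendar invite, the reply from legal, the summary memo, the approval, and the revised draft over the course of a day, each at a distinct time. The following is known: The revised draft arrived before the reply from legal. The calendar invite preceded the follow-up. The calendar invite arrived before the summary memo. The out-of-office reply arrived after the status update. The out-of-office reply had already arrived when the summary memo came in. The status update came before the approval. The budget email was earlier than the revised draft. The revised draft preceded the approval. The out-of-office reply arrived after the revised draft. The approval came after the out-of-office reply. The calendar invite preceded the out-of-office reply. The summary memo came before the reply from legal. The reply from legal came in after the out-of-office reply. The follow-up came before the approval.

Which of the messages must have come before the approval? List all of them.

Directly stated before the approval: the follow-up, the out-of-office reply, the revised draft, and the status update.
The budget email reaches the approval via the budget email → the revised draft → the approval.
The calendar invite reaches the approval via the calendar invite → the out-of-office reply → the approval.
No chain forces the summary memo (or any of the others) ahead of the approval.

the budget email, the calendar invite, the follow-up, the out-of-office reply, the revised draft, the status update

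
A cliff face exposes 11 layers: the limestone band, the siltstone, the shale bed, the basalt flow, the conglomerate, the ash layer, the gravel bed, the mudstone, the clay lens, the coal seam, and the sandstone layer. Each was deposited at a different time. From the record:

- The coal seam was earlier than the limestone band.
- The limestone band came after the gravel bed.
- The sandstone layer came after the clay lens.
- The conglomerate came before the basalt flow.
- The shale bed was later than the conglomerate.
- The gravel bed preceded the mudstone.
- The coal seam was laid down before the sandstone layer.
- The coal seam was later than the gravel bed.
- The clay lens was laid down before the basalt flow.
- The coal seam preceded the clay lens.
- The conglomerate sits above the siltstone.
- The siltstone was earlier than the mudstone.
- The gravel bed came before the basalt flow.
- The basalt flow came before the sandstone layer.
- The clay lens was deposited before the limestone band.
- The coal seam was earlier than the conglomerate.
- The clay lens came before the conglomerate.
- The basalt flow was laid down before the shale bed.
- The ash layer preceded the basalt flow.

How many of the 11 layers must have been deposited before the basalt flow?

6

Directly stated before the basalt flow: the ash layer, the clay lens, the conglomerate, and the gravel bed.
The coal seam reaches the basalt flow via the coal seam → the clay lens → the basalt flow.
The siltstone reaches the basalt flow via the siltstone → the conglomerate → the basalt flow.
That's the ash layer, the clay lens, the coal seam, the conglomerate, the gravel bed, and the siltstone — 6 in all.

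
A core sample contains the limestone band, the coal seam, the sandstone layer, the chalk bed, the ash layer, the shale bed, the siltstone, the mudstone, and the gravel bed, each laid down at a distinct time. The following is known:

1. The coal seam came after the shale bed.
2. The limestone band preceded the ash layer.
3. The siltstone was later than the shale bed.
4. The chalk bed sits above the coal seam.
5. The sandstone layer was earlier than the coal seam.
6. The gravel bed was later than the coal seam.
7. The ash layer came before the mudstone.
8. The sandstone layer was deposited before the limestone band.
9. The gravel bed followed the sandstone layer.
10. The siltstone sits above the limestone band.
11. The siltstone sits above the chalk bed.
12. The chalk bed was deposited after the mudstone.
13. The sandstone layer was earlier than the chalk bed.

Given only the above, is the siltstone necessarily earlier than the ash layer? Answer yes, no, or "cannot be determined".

no

Tracing the constraints gives the ash layer → the mudstone → the chalk bed → the siltstone, so the ash layer must come before the siltstone.
That means the siltstone cannot be before the ash layer.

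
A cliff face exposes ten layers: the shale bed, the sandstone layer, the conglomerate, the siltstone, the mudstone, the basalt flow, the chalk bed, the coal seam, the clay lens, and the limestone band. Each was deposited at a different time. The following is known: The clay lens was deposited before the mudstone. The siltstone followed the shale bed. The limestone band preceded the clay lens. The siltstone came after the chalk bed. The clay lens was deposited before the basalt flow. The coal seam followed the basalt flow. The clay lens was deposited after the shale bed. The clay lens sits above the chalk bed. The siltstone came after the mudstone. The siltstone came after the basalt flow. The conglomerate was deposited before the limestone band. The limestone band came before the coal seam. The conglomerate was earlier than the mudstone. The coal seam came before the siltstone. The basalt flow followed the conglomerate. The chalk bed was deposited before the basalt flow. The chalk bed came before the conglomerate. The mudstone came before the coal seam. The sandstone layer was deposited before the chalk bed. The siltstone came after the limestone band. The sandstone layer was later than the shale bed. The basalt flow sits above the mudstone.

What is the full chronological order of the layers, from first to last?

The constraints fix every adjacent pair, so only one ordering works:
the shale bed → the sandstone layer → the chalk bed → the conglomerate → the limestone band → the clay lens → the mudstone → the basalt flow → the coal seam → the siltstone.

the shale bed, the sandstone layer, the chalk bed, the conglomerate, the limestone band, the clay lens, the mudstone, the basalt flow, the coal seam, the siltstone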